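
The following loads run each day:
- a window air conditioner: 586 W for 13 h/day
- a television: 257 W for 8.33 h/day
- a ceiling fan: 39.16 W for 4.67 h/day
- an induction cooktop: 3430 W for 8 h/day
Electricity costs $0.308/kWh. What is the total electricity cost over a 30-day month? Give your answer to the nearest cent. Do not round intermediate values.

window air conditioner: 586 W × 13 h × 30 d = 228,540 Wh = 228.5 kWh
television: 257 W × 8.33 h × 30 d = 64,224 Wh = 64.22 kWh
ceiling fan: 39.16 W × 4.67 h × 30 d = 5,486 Wh = 5.486 kWh
induction cooktop: 3430 W × 8 h × 30 d = 823,200 Wh = 823.2 kWh
Total energy = 228.5 + 64.22 + 5.486 + 823.2 = 1,121 kWh
Cost = 1,121 kWh × $0.308 = $345.41

$345.41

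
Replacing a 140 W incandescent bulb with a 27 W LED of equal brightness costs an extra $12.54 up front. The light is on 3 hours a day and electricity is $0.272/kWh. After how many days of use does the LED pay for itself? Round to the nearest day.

136 days

Power saved = 140 − 27 = 113 W
Daily energy saved = 113 W × 3 h = 339 Wh = 0.339 kWh
Daily savings = 0.339 × $0.272 = $0.0922
Payback = $12.54 / $0.0922 per day = 136 days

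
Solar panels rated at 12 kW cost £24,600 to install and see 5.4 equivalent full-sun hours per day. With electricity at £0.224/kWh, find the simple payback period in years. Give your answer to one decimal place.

Daily generation = 12 kW × 5.4 h = 64.8 kWh
Annual generation = 64.8 × 365 = 23652 kWh
Annual savings = 23652 × £0.224 = £5,298.05
Payback = £24,600 / £5,298.05 = 4.64 years

4.6 years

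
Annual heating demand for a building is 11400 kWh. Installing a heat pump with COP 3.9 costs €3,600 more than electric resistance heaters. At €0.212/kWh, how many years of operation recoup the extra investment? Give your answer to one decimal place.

2.0 years

Resistance: 11400 kWh × €0.212 = €2,416.80/yr
Heat pump: 11400 / 3.9 = 2923 kWh in → × €0.212 = €619.69/yr
Annual savings = €1,797.11
Payback = €3,600 / €1,797.11 = 2 years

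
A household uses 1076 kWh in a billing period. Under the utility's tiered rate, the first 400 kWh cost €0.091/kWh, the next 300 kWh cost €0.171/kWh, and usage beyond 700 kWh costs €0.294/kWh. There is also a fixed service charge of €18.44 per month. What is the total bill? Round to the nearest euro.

First 400 kWh × €0.091 = €36.40
Next 300 kWh × €0.171 = €51.30
Remaining 376 kWh × €0.294 = €110.54
Energy charge = €198.24; + service €18.44 = €216.68 ≈ €217

€217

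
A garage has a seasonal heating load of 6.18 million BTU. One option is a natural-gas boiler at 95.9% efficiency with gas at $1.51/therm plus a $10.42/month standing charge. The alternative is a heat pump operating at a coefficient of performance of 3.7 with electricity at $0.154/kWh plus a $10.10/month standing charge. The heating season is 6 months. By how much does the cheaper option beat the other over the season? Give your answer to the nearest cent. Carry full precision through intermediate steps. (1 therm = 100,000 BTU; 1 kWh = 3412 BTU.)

Heat load = 6.18 × 10⁶ BTU = 6,180,000 BTU
Gas: input = 6,180,000 / 0.959 = 6,444,213 BTU = 64.44 therm → 64.44 × $1.51 = $97.31; + 6 × $10.42 standing = $159.83
Heat pump: 6,180,000 BTU / 3412 = 1,811 kWh heat; / 3.7 = 489.5 kWh in → × $0.154 = $75.39; + 6 × $10.10 standing = $135.99
Difference = |$159.83 − $135.99| = $23.84

$23.84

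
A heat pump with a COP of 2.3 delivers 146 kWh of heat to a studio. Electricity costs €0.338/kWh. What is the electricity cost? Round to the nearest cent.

€21.46

Electrical input = 146 kWh / 2.3 = 63.48 kWh
Cost = 63.48 × €0.338/kWh = €21.46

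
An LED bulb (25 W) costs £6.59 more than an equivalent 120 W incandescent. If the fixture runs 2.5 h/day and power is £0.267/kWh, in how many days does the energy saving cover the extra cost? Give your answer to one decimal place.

103.9 days

Power saved = 120 − 25 = 95 W
Daily energy saved = 95 W × 2.5 h = 237.5 Wh = 0.2375 kWh
Daily savings = 0.2375 × £0.267 = £0.0634
Payback = £6.59 / £0.0634 per day = 103.9 days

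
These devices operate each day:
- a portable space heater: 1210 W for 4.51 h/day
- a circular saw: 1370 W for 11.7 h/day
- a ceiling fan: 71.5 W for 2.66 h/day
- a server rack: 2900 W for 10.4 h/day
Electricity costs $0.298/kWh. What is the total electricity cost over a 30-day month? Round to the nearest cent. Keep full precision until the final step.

portable space heater: 1210 W × 4.51 h × 30 d = 163,713 Wh = 163.7 kWh
circular saw: 1370 W × 11.7 h × 30 d = 480,870 Wh = 480.9 kWh
ceiling fan: 71.5 W × 2.66 h × 30 d = 5,706 Wh = 5.706 kWh
server rack: 2900 W × 10.4 h × 30 d = 904,800 Wh = 904.8 kWh
Total energy = 163.7 + 480.9 + 5.706 + 904.8 = 1,555 kWh
Cost = 1,555 kWh × $0.298 = $463.42

$463.42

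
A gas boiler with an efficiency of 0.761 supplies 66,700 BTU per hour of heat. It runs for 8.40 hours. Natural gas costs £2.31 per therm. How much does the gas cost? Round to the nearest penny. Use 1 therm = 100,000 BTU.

Heat delivered = 66,700 BTU/h × 8.40 h = 560,280 BTU
Gas input = 560,280 / 0.761 = 736,242 BTU
= 736,242 / 100,000 = 7.362 therm
Cost = 7.362 × £2.31/therm = £17.01

£17.01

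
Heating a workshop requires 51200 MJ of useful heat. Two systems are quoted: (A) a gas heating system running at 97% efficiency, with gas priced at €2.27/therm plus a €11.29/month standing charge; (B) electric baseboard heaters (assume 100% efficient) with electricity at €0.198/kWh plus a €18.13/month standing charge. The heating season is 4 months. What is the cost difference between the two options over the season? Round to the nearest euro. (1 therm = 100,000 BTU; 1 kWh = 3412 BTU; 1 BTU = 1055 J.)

Heat load = 51200 MJ = 51,200,000,000 J / 1055 = 48,530,806 BTU
Gas: input = 48,530,806 / 0.97 = 50,031,758 BTU = 500.3 therm → 500.3 × €2.27 = €1,135.72; + 4 × €11.29 standing = €1,180.88
Electric: 48,530,806 BTU / 3412 = 14,220 kWh → × €0.198 = €2,816.27; + 4 × €18.13 standing = €2,888.79
Difference = |€1,180.88 − €2,888.79| = €1,707.91 ≈ €1708

€1708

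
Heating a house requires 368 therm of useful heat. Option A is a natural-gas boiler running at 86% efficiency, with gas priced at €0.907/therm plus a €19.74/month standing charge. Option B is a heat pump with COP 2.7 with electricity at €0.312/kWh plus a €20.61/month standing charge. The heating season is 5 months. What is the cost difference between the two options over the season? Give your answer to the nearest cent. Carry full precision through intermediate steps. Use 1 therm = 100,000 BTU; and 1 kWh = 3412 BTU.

Heat load = 368 therm × 100,000 = 36,800,000 BTU
Gas: input = 36,800,000 / 0.86 = 42,790,698 BTU = 427.9 therm → 427.9 × €0.907 = €388.11; + 5 × €19.74 standing = €486.81
Heat pump: 36,800,000 BTU / 3412 = 10,790 kWh heat; / 2.7 = 3,995 kWh in → × €0.312 = €1,246.32; + 5 × €20.61 standing = €1,349.37
Difference = |€486.81 − €1,349.37| = €862.56

€862.56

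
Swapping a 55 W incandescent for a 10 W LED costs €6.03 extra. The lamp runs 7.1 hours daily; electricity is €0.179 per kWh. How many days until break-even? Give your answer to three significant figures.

Power saved = 55 − 10 = 45 W
Daily energy saved = 45 W × 7.1 h = 319.5 Wh = 0.3195 kWh
Daily savings = 0.3195 × €0.179 = €0.0572
Payback = €6.03 / €0.0572 per day = 105.4 days

105 days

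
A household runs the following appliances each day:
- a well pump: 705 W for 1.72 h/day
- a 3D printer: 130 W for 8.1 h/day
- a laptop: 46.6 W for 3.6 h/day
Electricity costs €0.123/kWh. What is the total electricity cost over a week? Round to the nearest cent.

€2.10

well pump: 705 W × 1.72 h × 7 d = 8,488 Wh = 8.488 kWh
3D printer: 130 W × 8.1 h × 7 d = 7,371 Wh = 7.371 kWh
laptop: 46.6 W × 3.6 h × 7 d = 1,174 Wh = 1.174 kWh
Total energy = 8.488 + 7.371 + 1.174 = 17.03 kWh
Cost = 17.03 kWh × €0.123 = €2.10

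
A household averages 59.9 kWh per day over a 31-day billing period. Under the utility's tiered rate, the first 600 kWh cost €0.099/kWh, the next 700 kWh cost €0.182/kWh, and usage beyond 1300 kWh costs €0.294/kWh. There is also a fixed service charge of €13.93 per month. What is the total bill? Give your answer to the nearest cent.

Usage = 59.9 kWh/day × 31 days = 1856.9 kWh
First 600 kWh × €0.099 = €59.40
Next 700 kWh × €0.182 = €127.40
Remaining 556.9 kWh × €0.294 = €163.73
Energy charge = €350.53; + service €13.93 = €364.46

€364.46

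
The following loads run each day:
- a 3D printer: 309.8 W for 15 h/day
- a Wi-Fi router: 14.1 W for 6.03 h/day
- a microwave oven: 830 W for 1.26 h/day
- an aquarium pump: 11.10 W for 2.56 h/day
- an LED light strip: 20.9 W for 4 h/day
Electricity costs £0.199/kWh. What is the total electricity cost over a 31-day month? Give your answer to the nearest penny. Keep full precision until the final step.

£36.33

3D printer: 309.8 W × 15 h × 31 d = 144,057 Wh = 144.1 kWh
Wi-Fi router: 14.1 W × 6.03 h × 31 d = 2,636 Wh = 2.636 kWh
microwave oven: 830 W × 1.26 h × 31 d = 32,420 Wh = 32.42 kWh
aquarium pump: 11.10 W × 2.56 h × 31 d = 881 Wh = 0.8809 kWh
LED light strip: 20.9 W × 4 h × 31 d = 2,592 Wh = 2.592 kWh
Total energy = 144.1 + 2.636 + 32.42 + 0.8809 + 2.592 = 182.6 kWh
Cost = 182.6 kWh × £0.199 = £36.33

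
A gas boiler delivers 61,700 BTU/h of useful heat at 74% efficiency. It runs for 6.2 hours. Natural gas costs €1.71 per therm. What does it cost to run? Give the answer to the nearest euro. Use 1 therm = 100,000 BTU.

€9

Heat delivered = 61,700 BTU/h × 6.2 h = 382,540 BTU
Gas input = 382,540 / 0.74 = 516,946 BTU
= 516,946 / 100,000 = 5.169 therm
Cost = 5.169 × €1.71/therm = €8.84 ≈ €9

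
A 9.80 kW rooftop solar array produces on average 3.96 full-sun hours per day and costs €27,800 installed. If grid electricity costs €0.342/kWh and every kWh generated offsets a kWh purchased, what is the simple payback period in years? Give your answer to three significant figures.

Daily generation = 9.80 kW × 3.96 h = 38.81 kWh
Annual generation = 38.81 × 365 = 14165 kWh
Annual savings = 14165 × €0.342 = €4,844.40
Payback = €27,800 / €4,844.40 = 5.74 years

5.74 years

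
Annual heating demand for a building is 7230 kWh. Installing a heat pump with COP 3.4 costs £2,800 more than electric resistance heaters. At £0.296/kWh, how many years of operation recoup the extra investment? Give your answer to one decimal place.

Resistance: 7230 kWh × £0.296 = £2,140.08/yr
Heat pump: 7230 / 3.4 = 2126 kWh in → × £0.296 = £629.44/yr
Annual savings = £1,510.64
Payback = £2,800 / £1,510.64 = 1.85 years

1.9 years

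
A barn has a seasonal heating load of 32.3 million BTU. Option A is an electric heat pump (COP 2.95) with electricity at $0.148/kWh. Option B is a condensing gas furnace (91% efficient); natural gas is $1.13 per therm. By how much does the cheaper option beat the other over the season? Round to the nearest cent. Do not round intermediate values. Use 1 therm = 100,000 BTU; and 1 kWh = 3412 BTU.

Heat load = 32.3 × 10⁶ BTU = 32,300,000 BTU
Gas: input = 32,300,000 / 0.91 = 35,494,505 BTU = 354.9 therm → 354.9 × $1.13 = $401.09
Heat pump: 32,300,000 BTU / 3412 = 9,467 kWh heat; / 2.95 = 3,209 kWh in → × $0.148 = $474.93
Difference = |$401.09 − $474.93| = $73.85

$73.85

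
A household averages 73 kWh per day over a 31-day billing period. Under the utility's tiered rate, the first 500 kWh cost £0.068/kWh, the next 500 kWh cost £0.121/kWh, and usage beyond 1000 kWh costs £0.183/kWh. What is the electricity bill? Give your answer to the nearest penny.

£325.63

Usage = 73 kWh/day × 31 days = 2263 kWh
First 500 kWh × £0.068 = £34.00
Next 500 kWh × £0.121 = £60.50
Remaining 1263 kWh × £0.183 = £231.13
Total = £325.63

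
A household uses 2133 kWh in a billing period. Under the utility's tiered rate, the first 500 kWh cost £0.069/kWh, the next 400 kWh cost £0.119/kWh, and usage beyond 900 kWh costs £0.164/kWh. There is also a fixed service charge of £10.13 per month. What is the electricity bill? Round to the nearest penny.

£294.44

First 500 kWh × £0.069 = £34.50
Next 400 kWh × £0.119 = £47.60
Remaining 1233 kWh × £0.164 = £202.21
Energy charge = £284.31; + service £10.13 = £294.44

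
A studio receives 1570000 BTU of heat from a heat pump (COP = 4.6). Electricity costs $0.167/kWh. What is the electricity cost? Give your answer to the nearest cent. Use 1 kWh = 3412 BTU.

Heat delivered = 1,570,000 BTU / 3412 = 460.1 kWh
Electrical input = 460.1 kWh / 4.6 = 100 kWh
Cost = 100 × $0.167/kWh = $16.71

$16.71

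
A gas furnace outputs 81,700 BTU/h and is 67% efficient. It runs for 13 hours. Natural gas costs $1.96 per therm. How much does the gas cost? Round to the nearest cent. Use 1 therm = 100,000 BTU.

$31.07

Heat delivered = 81,700 BTU/h × 13 h = 1,062,100 BTU
Gas input = 1,062,100 / 0.67 = 1,585,224 BTU
= 1,585,224 / 100,000 = 15.85 therm
Cost = 15.85 × $1.96/therm = $31.07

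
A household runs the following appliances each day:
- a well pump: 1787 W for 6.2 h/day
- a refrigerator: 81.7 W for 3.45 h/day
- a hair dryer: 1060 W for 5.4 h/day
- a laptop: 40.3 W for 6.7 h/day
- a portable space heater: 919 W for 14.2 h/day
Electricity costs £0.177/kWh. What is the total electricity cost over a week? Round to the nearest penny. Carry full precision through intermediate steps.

£37.67

well pump: 1787 W × 6.2 h × 7 d = 77,556 Wh = 77.56 kWh
refrigerator: 81.7 W × 3.45 h × 7 d = 1,973 Wh = 1.973 kWh
hair dryer: 1060 W × 5.4 h × 7 d = 40,068 Wh = 40.07 kWh
laptop: 40.3 W × 6.7 h × 7 d = 1,890 Wh = 1.89 kWh
portable space heater: 919 W × 14.2 h × 7 d = 91,349 Wh = 91.35 kWh
Total energy = 77.56 + 1.973 + 40.07 + 1.89 + 91.35 = 212.8 kWh
Cost = 212.8 kWh × £0.177 = £37.67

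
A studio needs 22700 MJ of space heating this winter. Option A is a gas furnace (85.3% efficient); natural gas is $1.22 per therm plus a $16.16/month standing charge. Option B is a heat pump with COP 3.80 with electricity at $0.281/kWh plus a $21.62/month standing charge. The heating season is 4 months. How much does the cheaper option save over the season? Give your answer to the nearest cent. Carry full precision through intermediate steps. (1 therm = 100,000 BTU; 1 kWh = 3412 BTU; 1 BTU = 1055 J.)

$180.42

Heat load = 22700 MJ = 22,700,000,000 J / 1055 = 21,516,588 BTU
Gas: input = 21,516,588 / 0.853 = 25,224,605 BTU = 252.2 therm → 252.2 × $1.22 = $307.74; + 4 × $16.16 standing = $372.38
Heat pump: 21,516,588 BTU / 3412 = 6,306 kWh heat; / 3.80 = 1,660 kWh in → × $0.281 = $466.32; + 4 × $21.62 standing = $552.80
Difference = |$372.38 − $552.80| = $180.42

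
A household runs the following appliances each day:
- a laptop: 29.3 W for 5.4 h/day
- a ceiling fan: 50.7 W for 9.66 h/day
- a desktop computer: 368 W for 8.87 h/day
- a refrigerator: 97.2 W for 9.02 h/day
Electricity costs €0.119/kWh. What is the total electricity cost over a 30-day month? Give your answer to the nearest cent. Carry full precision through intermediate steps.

€17.10

laptop: 29.3 W × 5.4 h × 30 d = 4,747 Wh = 4.747 kWh
ceiling fan: 50.7 W × 9.66 h × 30 d = 14,693 Wh = 14.69 kWh
desktop computer: 368 W × 8.87 h × 30 d = 97,925 Wh = 97.92 kWh
refrigerator: 97.2 W × 9.02 h × 30 d = 26,302 Wh = 26.3 kWh
Total energy = 4.747 + 14.69 + 97.92 + 26.3 = 143.7 kWh
Cost = 143.7 kWh × €0.119 = €17.10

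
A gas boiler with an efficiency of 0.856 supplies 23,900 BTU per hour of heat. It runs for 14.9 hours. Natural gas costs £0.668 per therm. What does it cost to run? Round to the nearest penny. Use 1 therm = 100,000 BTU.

£2.78

Heat delivered = 23,900 BTU/h × 14.9 h = 356,110 BTU
Gas input = 356,110 / 0.856 = 416,016 BTU
= 416,016 / 100,000 = 4.16 therm
Cost = 4.16 × £0.668/therm = £2.78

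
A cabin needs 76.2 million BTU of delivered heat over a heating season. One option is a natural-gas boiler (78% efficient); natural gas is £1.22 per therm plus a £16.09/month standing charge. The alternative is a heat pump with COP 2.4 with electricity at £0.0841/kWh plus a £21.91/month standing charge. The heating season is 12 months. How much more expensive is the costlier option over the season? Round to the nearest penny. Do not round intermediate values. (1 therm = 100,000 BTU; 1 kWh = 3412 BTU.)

£339.42

Heat load = 76.2 × 10⁶ BTU = 76,200,000 BTU
Gas: input = 76,200,000 / 0.78 = 97,692,308 BTU = 976.9 therm → 976.9 × £1.22 = £1,191.85; + 12 × £16.09 standing = £1,384.93
Heat pump: 76,200,000 BTU / 3412 = 22,330 kWh heat; / 2.4 = 9,305 kWh in → × £0.0841 = £782.58; + 12 × £21.91 standing = £1,045.50
Difference = |£1,384.93 − £1,045.50| = £339.42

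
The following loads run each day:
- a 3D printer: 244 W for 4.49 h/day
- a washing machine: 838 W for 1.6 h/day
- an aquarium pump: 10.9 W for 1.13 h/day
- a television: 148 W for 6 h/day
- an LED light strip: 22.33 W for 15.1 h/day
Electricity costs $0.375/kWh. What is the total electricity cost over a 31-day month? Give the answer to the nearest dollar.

$43

3D printer: 244 W × 4.49 h × 31 d = 33,962 Wh = 33.96 kWh
washing machine: 838 W × 1.6 h × 31 d = 41,565 Wh = 41.56 kWh
aquarium pump: 10.9 W × 1.13 h × 31 d = 382 Wh = 0.3818 kWh
television: 148 W × 6 h × 31 d = 27,528 Wh = 27.53 kWh
LED light strip: 22.33 W × 15.1 h × 31 d = 10,453 Wh = 10.45 kWh
Total energy = 33.96 + 41.56 + 0.3818 + 27.53 + 10.45 = 113.9 kWh
Cost = 113.9 kWh × $0.375 = $42.71 ≈ $43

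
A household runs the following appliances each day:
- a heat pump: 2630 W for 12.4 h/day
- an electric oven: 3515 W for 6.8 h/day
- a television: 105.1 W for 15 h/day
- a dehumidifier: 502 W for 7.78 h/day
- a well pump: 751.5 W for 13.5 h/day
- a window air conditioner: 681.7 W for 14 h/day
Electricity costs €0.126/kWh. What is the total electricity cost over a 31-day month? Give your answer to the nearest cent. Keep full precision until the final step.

heat pump: 2630 W × 12.4 h × 31 d = 1,010,972 Wh = 1,011 kWh
electric oven: 3515 W × 6.8 h × 31 d = 740,962 Wh = 741 kWh
television: 105.1 W × 15 h × 31 d = 48,872 Wh = 48.87 kWh
dehumidifier: 502 W × 7.78 h × 31 d = 121,072 Wh = 121.1 kWh
well pump: 751.5 W × 13.5 h × 31 d = 314,503 Wh = 314.5 kWh
window air conditioner: 681.7 W × 14 h × 31 d = 295,858 Wh = 295.9 kWh
Total energy = 1,011 + 741 + 48.87 + 121.1 + 314.5 + 295.9 = 2,532 kWh
Cost = 2,532 kWh × €0.126 = €319.06

€319.06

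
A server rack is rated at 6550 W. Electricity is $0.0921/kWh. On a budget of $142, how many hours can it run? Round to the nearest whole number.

235 h

Energy budget = $142 / $0.0921 per kWh = 1,542 kWh = 1,541,802 Wh
Runtime = 1,541,802 Wh / 6550 W = 235.4 h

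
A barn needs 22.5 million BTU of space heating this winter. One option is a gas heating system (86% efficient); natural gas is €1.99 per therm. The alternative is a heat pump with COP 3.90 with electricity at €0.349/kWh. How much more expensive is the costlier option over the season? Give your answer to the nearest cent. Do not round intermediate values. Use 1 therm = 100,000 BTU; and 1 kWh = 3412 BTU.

Heat load = 22.5 × 10⁶ BTU = 22,500,000 BTU
Gas: input = 22,500,000 / 0.86 = 26,162,791 BTU = 261.6 therm → 261.6 × €1.99 = €520.64
Heat pump: 22,500,000 BTU / 3412 = 6,594 kWh heat; / 3.90 = 1,691 kWh in → × €0.349 = €590.11
Difference = |€520.64 − €590.11| = €69.47

€69.47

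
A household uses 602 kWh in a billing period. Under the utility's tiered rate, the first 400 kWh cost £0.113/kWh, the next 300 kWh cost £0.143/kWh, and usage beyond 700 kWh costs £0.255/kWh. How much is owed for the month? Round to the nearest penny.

First 400 kWh × £0.113 = £45.20
Next 202 kWh × £0.143 = £28.89
Remaining tier: 0 kWh (not reached)
Total = £74.09

£74.09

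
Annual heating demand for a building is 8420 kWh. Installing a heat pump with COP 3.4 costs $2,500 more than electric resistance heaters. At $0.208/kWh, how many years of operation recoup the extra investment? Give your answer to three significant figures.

Resistance: 8420 kWh × $0.208 = $1,751.36/yr
Heat pump: 8420 / 3.4 = 2476 kWh in → × $0.208 = $515.11/yr
Annual savings = $1,236.25
Payback = $2,500 / $1,236.25 = 2.02 years

2.02 years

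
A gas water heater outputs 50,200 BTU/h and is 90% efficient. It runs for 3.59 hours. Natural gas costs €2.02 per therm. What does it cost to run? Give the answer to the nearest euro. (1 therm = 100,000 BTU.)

€4

Heat delivered = 50,200 BTU/h × 3.59 h = 180,218 BTU
Gas input = 180,218 / 0.90 = 200,242 BTU
= 200,242 / 100,000 = 2.002 therm
Cost = 2.002 × €2.02/therm = €4.04 ≈ €4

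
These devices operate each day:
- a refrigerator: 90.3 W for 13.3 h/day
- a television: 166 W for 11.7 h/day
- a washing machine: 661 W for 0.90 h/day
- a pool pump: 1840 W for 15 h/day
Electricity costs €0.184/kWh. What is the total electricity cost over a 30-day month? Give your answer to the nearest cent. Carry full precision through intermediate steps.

refrigerator: 90.3 W × 13.3 h × 30 d = 36,030 Wh = 36.03 kWh
television: 166 W × 11.7 h × 30 d = 58,266 Wh = 58.27 kWh
washing machine: 661 W × 0.90 h × 30 d = 17,847 Wh = 17.85 kWh
pool pump: 1840 W × 15 h × 30 d = 828,000 Wh = 828 kWh
Total energy = 36.03 + 58.27 + 17.85 + 828 = 940.1 kWh
Cost = 940.1 kWh × €0.184 = €172.99

€172.99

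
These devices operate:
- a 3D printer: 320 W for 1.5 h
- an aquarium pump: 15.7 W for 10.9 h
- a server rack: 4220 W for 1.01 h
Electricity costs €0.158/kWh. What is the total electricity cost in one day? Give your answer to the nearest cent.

3D printer: 320 W × 1.5 h = 480 Wh = 0.48 kWh
aquarium pump: 15.7 W × 10.9 h = 171 Wh = 0.1711 kWh
server rack: 4220 W × 1.01 h = 4,262 Wh = 4.262 kWh
Total energy = 0.48 + 0.1711 + 4.262 = 4.913 kWh
Cost = 4.913 kWh × €0.158 = €0.78

€0.78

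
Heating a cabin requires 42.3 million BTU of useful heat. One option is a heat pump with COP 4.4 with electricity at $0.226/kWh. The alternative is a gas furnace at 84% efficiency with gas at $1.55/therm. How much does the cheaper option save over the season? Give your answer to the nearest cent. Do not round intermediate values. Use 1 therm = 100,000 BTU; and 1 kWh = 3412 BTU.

$143.76

Heat load = 42.3 × 10⁶ BTU = 42,300,000 BTU
Gas: input = 42,300,000 / 0.84 = 50,357,143 BTU = 503.6 therm → 503.6 × $1.55 = $780.54
Heat pump: 42,300,000 BTU / 3412 = 12,400 kWh heat; / 4.4 = 2,818 kWh in → × $0.226 = $636.78
Difference = |$780.54 − $636.78| = $143.76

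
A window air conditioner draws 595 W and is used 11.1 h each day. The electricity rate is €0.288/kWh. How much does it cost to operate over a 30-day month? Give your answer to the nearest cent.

Energy = 595 W × 11.1 h/day × 30 days = 198,135 Wh = 198.1 kWh
Cost = 198.1 kWh × €0.288/kWh = €57.06

€57.06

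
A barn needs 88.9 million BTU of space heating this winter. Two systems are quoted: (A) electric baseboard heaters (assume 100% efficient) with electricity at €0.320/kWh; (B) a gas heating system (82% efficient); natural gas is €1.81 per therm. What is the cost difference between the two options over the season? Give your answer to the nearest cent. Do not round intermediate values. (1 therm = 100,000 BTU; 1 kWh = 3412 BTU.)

Heat load = 88.9 × 10⁶ BTU = 88,900,000 BTU
Gas: input = 88,900,000 / 0.82 = 108,414,634 BTU = 1,084 therm → 1,084 × €1.81 = €1,962.30
Electric: 88,900,000 BTU / 3412 = 26,060 kWh → × €0.320 = €8,337.63
Difference = |€1,962.30 − €8,337.63| = €6,375.33

€6375.33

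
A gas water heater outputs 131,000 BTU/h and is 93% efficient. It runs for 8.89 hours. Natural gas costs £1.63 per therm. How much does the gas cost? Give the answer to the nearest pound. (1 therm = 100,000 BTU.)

£20

Heat delivered = 131,000 BTU/h × 8.89 h = 1,164,590 BTU
Gas input = 1,164,590 / 0.93 = 1,252,247 BTU
= 1,252,247 / 100,000 = 12.52 therm
Cost = 12.52 × £1.63/therm = £20.41 ≈ £20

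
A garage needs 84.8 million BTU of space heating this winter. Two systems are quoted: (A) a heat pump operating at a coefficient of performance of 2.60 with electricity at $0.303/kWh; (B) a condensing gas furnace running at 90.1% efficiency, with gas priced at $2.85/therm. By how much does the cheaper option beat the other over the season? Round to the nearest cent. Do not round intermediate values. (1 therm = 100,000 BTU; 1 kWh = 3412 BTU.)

$214.03

Heat load = 84.8 × 10⁶ BTU = 84,800,000 BTU
Gas: input = 84,800,000 / 0.901 = 94,117,647 BTU = 941.2 therm → 941.2 × $2.85 = $2,682.35
Heat pump: 84,800,000 BTU / 3412 = 24,850 kWh heat; / 2.60 = 9,559 kWh in → × $0.303 = $2,896.38
Difference = |$2,682.35 − $2,896.38| = $214.03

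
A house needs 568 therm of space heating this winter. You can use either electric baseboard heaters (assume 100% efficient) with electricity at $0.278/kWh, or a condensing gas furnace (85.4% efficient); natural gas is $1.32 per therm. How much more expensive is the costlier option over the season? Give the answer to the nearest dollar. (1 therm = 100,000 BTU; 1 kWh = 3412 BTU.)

Heat load = 568 therm × 100,000 = 56,800,000 BTU
Gas: input = 56,800,000 / 0.854 = 66,510,539 BTU = 665.1 therm → 665.1 × $1.32 = $877.94
Electric: 56,800,000 BTU / 3412 = 16,650 kWh → × $0.278 = $4,627.90
Difference = |$877.94 − $4,627.90| = $3,749.96 ≈ $3750

$3750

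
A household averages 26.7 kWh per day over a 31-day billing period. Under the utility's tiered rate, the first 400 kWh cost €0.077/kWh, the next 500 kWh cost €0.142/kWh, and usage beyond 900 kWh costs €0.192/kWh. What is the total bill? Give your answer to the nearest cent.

Usage = 26.7 kWh/day × 31 days = 827.7 kWh
First 400 kWh × €0.077 = €30.80
Next 427.7 kWh × €0.142 = €60.73
Remaining tier: 0 kWh (not reached)
Total = €91.53

€91.53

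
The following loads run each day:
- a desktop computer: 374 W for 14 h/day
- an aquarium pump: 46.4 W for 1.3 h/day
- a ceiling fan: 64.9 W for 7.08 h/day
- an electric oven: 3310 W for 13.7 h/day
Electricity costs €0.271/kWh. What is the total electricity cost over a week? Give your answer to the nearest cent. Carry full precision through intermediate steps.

€96.94

desktop computer: 374 W × 14 h × 7 d = 36,652 Wh = 36.65 kWh
aquarium pump: 46.4 W × 1.3 h × 7 d = 422 Wh = 0.4222 kWh
ceiling fan: 64.9 W × 7.08 h × 7 d = 3,216 Wh = 3.216 kWh
electric oven: 3310 W × 13.7 h × 7 d = 317,429 Wh = 317.4 kWh
Total energy = 36.65 + 0.4222 + 3.216 + 317.4 = 357.7 kWh
Cost = 357.7 kWh × €0.271 = €96.94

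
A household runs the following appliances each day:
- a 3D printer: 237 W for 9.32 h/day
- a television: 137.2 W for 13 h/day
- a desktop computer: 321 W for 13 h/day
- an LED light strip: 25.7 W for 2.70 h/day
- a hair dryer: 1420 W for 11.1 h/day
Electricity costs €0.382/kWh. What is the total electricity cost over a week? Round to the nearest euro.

€64

3D printer: 237 W × 9.32 h × 7 d = 15,462 Wh = 15.46 kWh
television: 137.2 W × 13 h × 7 d = 12,485 Wh = 12.49 kWh
desktop computer: 321 W × 13 h × 7 d = 29,211 Wh = 29.21 kWh
LED light strip: 25.7 W × 2.70 h × 7 d = 486 Wh = 0.4857 kWh
hair dryer: 1420 W × 11.1 h × 7 d = 110,334 Wh = 110.3 kWh
Total energy = 15.46 + 12.49 + 29.21 + 0.4857 + 110.3 = 168 kWh
Cost = 168 kWh × €0.382 = €64.17 ≈ €64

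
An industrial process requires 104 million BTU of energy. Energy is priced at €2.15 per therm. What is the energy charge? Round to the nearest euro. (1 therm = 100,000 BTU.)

104 million BTU × (10 therm/million BTU) = 1,040 therm
Cost = 1,040 therm × €2.15/therm = €2,236.00

€2236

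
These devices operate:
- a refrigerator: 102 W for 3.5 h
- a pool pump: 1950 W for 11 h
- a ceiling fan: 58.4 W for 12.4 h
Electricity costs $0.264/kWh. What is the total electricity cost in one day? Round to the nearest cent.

refrigerator: 102 W × 3.5 h = 357 Wh = 0.357 kWh
pool pump: 1950 W × 11 h = 21,450 Wh = 21.45 kWh
ceiling fan: 58.4 W × 12.4 h = 724 Wh = 0.7242 kWh
Total energy = 0.357 + 21.45 + 0.7242 = 22.53 kWh
Cost = 22.53 kWh × $0.264 = $5.95

$5.95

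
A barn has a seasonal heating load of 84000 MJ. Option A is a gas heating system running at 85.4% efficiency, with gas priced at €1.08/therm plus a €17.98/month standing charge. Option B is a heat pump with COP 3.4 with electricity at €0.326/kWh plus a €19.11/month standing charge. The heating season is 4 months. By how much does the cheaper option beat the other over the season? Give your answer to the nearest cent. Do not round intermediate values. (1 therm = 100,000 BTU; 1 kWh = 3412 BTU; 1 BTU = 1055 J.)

Heat load = 84000 MJ = 84,000,000,000 J / 1055 = 79,620,853 BTU
Gas: input = 79,620,853 / 0.854 = 93,232,849 BTU = 932.3 therm → 932.3 × €1.08 = €1,006.91; + 4 × €17.98 standing = €1,078.83
Heat pump: 79,620,853 BTU / 3412 = 23,340 kWh heat; / 3.4 = 6,863 kWh in → × €0.326 = €2,237.47; + 4 × €19.11 standing = €2,313.91
Difference = |€1,078.83 − €2,313.91| = €1,235.07

€1235.07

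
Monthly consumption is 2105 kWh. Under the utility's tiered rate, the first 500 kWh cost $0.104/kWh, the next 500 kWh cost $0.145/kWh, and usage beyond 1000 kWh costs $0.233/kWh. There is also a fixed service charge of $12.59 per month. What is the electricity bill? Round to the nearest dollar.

First 500 kWh × $0.104 = $52.00
Next 500 kWh × $0.145 = $72.50
Remaining 1105 kWh × $0.233 = $257.47
Energy charge = $381.97; + service $12.59 = $394.56 ≈ $395

$395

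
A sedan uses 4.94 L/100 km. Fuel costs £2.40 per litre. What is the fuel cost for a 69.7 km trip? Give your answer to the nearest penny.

Fuel = 4.94 L/100 km × 69.7 km / 100 = 3.443 L
Cost = 3.443 L × £2.40/L = £8.26

£8.26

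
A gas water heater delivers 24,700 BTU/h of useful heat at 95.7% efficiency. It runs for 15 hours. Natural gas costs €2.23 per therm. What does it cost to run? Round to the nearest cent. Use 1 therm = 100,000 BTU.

Heat delivered = 24,700 BTU/h × 15 h = 370,500 BTU
Gas input = 370,500 / 0.957 = 387,147 BTU
= 387,147 / 100,000 = 3.871 therm
Cost = 3.871 × €2.23/therm = €8.63

€8.63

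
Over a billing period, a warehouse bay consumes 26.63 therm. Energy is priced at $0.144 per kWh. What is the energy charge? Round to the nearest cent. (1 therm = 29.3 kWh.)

$112.36

26.63 therm × (29.3 kWh/therm) = 780.3 kWh
Cost = 780.3 kWh × $0.144/kWh = $112.36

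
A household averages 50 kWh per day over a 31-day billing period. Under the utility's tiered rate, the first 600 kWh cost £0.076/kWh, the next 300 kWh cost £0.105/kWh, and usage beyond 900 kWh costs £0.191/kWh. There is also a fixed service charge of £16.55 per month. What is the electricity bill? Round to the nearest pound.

£218

Usage = 50 kWh/day × 31 days = 1550 kWh
First 600 kWh × £0.076 = £45.60
Next 300 kWh × £0.105 = £31.50
Remaining 650 kWh × £0.191 = £124.15
Energy charge = £201.25; + service £16.55 = £217.80 ≈ £218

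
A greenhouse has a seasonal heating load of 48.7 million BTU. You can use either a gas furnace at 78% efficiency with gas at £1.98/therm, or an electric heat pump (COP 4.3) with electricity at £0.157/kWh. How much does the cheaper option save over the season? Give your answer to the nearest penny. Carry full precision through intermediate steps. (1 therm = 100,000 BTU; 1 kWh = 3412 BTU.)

Heat load = 48.7 × 10⁶ BTU = 48,700,000 BTU
Gas: input = 48,700,000 / 0.78 = 62,435,897 BTU = 624.4 therm → 624.4 × £1.98 = £1,236.23
Heat pump: 48,700,000 BTU / 3412 = 14,270 kWh heat; / 4.3 = 3,319 kWh in → × £0.157 = £521.14
Difference = |£1,236.23 − £521.14| = £715.09

£715.09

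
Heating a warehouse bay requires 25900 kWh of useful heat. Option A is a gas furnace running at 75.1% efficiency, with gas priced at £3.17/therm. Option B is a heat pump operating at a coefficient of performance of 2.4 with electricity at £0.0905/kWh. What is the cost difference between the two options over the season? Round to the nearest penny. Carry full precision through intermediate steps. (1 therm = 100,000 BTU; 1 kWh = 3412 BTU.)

Heat load = 25900 kWh × 3412 = 88,370,800 BTU
Gas: input = 88,370,800 / 0.751 = 117,670,839 BTU = 1,177 therm → 1,177 × £3.17 = £3,730.17
Heat pump: 88,370,800 BTU / 3412 = 25,900 kWh heat; / 2.4 = 10,790 kWh in → × £0.0905 = £976.65
Difference = |£3,730.17 − £976.65| = £2,753.52

£2753.52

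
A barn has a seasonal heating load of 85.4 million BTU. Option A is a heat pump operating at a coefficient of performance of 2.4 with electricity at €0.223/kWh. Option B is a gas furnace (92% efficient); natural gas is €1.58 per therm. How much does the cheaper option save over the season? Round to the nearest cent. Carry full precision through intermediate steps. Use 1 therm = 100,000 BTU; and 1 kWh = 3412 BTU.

Heat load = 85.4 × 10⁶ BTU = 85,400,000 BTU
Gas: input = 85,400,000 / 0.92 = 92,826,087 BTU = 928.3 therm → 928.3 × €1.58 = €1,466.65
Heat pump: 85,400,000 BTU / 3412 = 25,030 kWh heat; / 2.4 = 10,430 kWh in → × €0.223 = €2,325.64
Difference = |€1,466.65 − €2,325.64| = €858.99

€858.99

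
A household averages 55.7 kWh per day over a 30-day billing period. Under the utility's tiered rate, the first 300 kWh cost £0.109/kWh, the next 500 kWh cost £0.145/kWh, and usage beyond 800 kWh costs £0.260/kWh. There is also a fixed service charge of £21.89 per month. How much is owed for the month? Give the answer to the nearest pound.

Usage = 55.7 kWh/day × 30 days = 1671 kWh
First 300 kWh × £0.109 = £32.70
Next 500 kWh × £0.145 = £72.50
Remaining 871 kWh × £0.260 = £226.46
Energy charge = £331.66; + service £21.89 = £353.55 ≈ £354

£354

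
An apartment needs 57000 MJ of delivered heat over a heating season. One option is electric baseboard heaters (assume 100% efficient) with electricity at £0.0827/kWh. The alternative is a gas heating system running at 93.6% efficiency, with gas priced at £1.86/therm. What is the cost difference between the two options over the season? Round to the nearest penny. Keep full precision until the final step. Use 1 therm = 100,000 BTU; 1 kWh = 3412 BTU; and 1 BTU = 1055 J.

£235.90

Heat load = 57000 MJ = 57,000,000,000 J / 1055 = 54,028,436 BTU
Gas: input = 54,028,436 / 0.936 = 57,722,688 BTU = 577.2 therm → 577.2 × £1.86 = £1,073.64
Electric: 54,028,436 BTU / 3412 = 15,830 kWh → × £0.0827 = £1,309.54
Difference = |£1,073.64 − £1,309.54| = £235.90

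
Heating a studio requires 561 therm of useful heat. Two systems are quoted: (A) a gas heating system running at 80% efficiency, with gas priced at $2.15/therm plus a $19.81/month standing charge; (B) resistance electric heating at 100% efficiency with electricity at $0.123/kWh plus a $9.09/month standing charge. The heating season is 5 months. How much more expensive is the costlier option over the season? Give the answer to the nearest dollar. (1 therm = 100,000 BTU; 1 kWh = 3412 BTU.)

$461

Heat load = 561 therm × 100,000 = 56,100,000 BTU
Gas: input = 56,100,000 / 0.80 = 70,125,000 BTU = 701.2 therm → 701.2 × $2.15 = $1,507.69; + 5 × $19.81 standing = $1,606.74
Electric: 56,100,000 BTU / 3412 = 16,440 kWh → × $0.123 = $2,022.36; + 5 × $9.09 standing = $2,067.81
Difference = |$1,606.74 − $2,067.81| = $461.07 ≈ $461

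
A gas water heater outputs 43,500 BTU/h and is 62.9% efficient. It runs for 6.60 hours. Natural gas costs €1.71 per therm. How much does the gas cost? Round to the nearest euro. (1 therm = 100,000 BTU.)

Heat delivered = 43,500 BTU/h × 6.60 h = 287,100 BTU
Gas input = 287,100 / 0.629 = 456,439 BTU
= 456,439 / 100,000 = 4.564 therm
Cost = 4.564 × €1.71/therm = €7.81 ≈ €8

€8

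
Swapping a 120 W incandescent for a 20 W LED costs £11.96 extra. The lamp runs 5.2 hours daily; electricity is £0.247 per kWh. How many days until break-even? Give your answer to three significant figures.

Power saved = 120 − 20 = 100 W
Daily energy saved = 100 W × 5.2 h = 520 Wh = 0.52 kWh
Daily savings = 0.52 × £0.247 = £0.1284
Payback = £11.96 / £0.1284 per day = 93.12 days

93.1 days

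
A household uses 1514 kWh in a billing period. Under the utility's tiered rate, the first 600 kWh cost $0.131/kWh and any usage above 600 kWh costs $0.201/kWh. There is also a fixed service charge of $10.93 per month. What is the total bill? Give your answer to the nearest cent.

First 600 kWh × $0.131 = $78.60
Remaining 914 kWh × $0.201 = $183.71
Energy charge = $262.31; + service $10.93 = $273.24

$273.24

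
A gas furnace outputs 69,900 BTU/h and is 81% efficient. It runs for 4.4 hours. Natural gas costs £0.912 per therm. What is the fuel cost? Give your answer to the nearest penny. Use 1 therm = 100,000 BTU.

Heat delivered = 69,900 BTU/h × 4.4 h = 307,560 BTU
Gas input = 307,560 / 0.81 = 379,704 BTU
= 379,704 / 100,000 = 3.797 therm
Cost = 3.797 × £0.912/therm = £3.46

£3.46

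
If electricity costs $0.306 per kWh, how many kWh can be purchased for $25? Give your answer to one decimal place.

$25 / $0.306 per kWh = 81.7 kWh

81.7 kWh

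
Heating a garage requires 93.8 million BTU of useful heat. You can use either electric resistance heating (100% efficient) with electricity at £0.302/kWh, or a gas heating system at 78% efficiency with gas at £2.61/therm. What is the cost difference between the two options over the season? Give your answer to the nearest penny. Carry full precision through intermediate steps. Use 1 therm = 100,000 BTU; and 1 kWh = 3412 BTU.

£5163.65

Heat load = 93.8 × 10⁶ BTU = 93,800,000 BTU
Gas: input = 93,800,000 / 0.78 = 120,256,410 BTU = 1,203 therm → 1,203 × £2.61 = £3,138.69
Electric: 93,800,000 BTU / 3412 = 27,490 kWh → × £0.302 = £8,302.34
Difference = |£3,138.69 − £8,302.34| = £5,163.65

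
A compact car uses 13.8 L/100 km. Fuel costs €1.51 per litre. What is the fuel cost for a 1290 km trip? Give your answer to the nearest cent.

Fuel = 13.8 L/100 km × 1290 km / 100 = 178 L
Cost = 178 L × €1.51/L = €268.81

€268.81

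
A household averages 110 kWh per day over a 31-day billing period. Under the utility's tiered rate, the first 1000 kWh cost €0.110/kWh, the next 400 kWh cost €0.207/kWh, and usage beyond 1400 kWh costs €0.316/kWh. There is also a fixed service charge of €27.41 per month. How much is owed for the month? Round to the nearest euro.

Usage = 110 kWh/day × 31 days = 3410 kWh
First 1000 kWh × €0.110 = €110.00
Next 400 kWh × €0.207 = €82.80
Remaining 2010 kWh × €0.316 = €635.16
Energy charge = €827.96; + service €27.41 = €855.37 ≈ €855

€855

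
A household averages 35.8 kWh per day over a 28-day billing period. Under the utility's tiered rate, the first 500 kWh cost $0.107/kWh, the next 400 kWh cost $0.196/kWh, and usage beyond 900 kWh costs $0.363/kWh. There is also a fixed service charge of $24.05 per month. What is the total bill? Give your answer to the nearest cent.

Usage = 35.8 kWh/day × 28 days = 1002.4 kWh
First 500 kWh × $0.107 = $53.50
Next 400 kWh × $0.196 = $78.40
Remaining 102.4 kWh × $0.363 = $37.17
Energy charge = $169.07; + service $24.05 = $193.12

$193.12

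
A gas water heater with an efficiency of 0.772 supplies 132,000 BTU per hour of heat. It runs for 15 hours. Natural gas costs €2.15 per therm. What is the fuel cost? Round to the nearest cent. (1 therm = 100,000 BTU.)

Heat delivered = 132,000 BTU/h × 15 h = 1,980,000 BTU
Gas input = 1,980,000 / 0.772 = 2,564,767 BTU
= 2,564,767 / 100,000 = 25.65 therm
Cost = 25.65 × €2.15/therm = €55.14

€55.14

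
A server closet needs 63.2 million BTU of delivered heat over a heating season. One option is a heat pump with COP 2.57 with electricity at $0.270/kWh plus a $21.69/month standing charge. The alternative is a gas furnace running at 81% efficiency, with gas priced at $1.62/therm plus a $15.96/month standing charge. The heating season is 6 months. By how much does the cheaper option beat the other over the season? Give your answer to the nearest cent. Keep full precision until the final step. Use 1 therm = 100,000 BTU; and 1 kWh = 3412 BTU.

Heat load = 63.2 × 10⁶ BTU = 63,200,000 BTU
Gas: input = 63,200,000 / 0.81 = 78,024,691 BTU = 780.2 therm → 780.2 × $1.62 = $1,264.00; + 6 × $15.96 standing = $1,359.76
Heat pump: 63,200,000 BTU / 3412 = 18,520 kWh heat; / 2.57 = 7,207 kWh in → × $0.270 = $1,945.98; + 6 × $21.69 standing = $2,076.12
Difference = |$1,359.76 − $2,076.12| = $716.36

$716.36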